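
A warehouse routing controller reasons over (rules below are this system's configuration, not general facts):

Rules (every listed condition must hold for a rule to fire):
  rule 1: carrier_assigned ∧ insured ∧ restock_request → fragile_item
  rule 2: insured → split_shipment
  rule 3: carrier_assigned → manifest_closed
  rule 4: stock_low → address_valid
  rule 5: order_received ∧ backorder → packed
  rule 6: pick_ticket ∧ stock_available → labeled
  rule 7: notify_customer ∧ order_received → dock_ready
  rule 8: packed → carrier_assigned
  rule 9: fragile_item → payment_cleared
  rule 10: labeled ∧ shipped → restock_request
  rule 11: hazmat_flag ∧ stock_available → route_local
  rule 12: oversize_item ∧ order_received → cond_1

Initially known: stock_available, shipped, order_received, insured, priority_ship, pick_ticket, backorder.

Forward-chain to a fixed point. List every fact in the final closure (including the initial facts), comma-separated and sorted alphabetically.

Round 1 fires rule 2, rule 5, rule 6, giving split_shipment, packed, labeled.
Round 2 fires rule 8, rule 10, giving carrier_assigned, restock_request.
Round 3 fires rule 1, rule 3, giving fragile_item, manifest_closed.
Round 4 fires rule 9, giving payment_cleared.

backorder, carrier_assigned, fragile_item, insured, labeled, manifest_closed, order_received, packed, payment_cleared, pick_ticket, priority_ship, restock_request, shipped, split_shipment, stock_available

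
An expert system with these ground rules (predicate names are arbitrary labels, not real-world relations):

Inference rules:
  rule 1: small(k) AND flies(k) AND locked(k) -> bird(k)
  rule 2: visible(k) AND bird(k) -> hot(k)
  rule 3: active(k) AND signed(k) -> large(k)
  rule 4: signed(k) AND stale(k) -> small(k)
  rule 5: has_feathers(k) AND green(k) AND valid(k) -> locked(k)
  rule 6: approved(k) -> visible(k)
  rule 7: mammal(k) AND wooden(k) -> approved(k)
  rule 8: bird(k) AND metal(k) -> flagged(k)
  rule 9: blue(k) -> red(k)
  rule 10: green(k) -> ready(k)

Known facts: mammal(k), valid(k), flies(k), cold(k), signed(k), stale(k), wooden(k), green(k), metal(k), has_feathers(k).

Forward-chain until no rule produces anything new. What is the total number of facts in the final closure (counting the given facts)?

18

Round 1: rule 4 [signed(k) AND stale(k) -> small(k)]; rule 5 [has_feathers(k) AND green(k) AND valid(k) -> locked(k)]; rule 7 [mammal(k) AND wooden(k) -> approved(k)]; rule 10 [green(k) -> ready(k)]. New: small(k), locked(k), approved(k), ready(k).
Round 2: rule 1 [small(k) AND flies(k) AND locked(k) -> bird(k)]; rule 6 [approved(k) -> visible(k)]. New: bird(k), visible(k).
Round 3: rule 2 [visible(k) AND bird(k) -> hot(k)]; rule 8 [bird(k) AND metal(k) -> flagged(k)]. New: hot(k), flagged(k).
Closure: {approved(k), bird(k), cold(k), flagged(k), flies(k), green(k), has_feathers(k), hot(k), locked(k), mammal(k), metal(k), ready(k), signed(k), small(k), stale(k), valid(k), visible(k), wooden(k)} — 18 facts.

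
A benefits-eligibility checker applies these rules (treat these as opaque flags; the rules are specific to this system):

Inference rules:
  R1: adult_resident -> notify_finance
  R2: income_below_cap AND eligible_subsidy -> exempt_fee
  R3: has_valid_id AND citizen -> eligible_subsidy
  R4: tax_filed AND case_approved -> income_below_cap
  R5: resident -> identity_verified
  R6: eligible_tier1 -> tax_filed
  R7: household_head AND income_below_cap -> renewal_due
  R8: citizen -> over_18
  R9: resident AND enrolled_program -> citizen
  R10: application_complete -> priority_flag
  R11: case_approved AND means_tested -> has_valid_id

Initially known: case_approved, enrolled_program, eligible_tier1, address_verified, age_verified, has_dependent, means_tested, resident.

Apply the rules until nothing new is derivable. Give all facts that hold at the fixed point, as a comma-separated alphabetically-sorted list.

address_verified, age_verified, case_approved, citizen, eligible_subsidy, eligible_tier1, enrolled_program, exempt_fee, has_dependent, has_valid_id, identity_verified, income_below_cap, means_tested, over_18, resident, tax_filed

Round 1 fires R5, R6, R9, R11, giving identity_verified, tax_filed, citizen, has_valid_id.
Round 2 fires R3, R4, R8, giving eligible_subsidy, income_below_cap, over_18.
Round 3 fires R2, giving exempt_fee.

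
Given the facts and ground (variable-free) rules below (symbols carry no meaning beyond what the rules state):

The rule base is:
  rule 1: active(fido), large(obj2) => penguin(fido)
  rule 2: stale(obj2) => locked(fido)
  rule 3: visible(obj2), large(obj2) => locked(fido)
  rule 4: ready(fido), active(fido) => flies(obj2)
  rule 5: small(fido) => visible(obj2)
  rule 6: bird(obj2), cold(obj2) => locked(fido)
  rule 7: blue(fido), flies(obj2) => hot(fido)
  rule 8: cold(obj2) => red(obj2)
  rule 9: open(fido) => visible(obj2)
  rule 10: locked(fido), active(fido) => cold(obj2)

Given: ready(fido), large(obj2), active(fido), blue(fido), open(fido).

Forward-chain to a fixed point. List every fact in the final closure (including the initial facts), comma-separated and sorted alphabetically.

active(fido), blue(fido), cold(obj2), flies(obj2), hot(fido), large(obj2), locked(fido), open(fido), penguin(fido), ready(fido), red(obj2), visible(obj2)

[1] rule 1 [active(fido), large(obj2) => penguin(fido)]; rule 4 [ready(fido), active(fido) => flies(obj2)]; rule 9 [open(fido) => visible(obj2)]. ⇒ new: penguin(fido), flies(obj2), visible(obj2).
[2] rule 3 [visible(obj2), large(obj2) => locked(fido)]; rule 7 [blue(fido), flies(obj2) => hot(fido)]. ⇒ new: locked(fido), hot(fido).
[3] rule 10 [locked(fido), active(fido) => cold(obj2)]. ⇒ new: cold(obj2).
[4] rule 8 [cold(obj2) => red(obj2)]. ⇒ new: red(obj2).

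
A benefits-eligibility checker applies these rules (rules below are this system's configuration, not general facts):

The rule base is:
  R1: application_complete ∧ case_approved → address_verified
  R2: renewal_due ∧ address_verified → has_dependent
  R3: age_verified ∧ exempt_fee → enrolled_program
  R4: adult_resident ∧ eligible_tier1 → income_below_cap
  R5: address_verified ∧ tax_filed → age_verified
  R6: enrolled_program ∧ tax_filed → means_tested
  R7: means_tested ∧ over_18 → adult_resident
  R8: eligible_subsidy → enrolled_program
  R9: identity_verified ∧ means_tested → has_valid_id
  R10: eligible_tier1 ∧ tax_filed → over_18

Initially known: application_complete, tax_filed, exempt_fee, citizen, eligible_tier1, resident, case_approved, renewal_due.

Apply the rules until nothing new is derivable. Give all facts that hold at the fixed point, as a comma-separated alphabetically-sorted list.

Round 1: R1 [application_complete ∧ case_approved → address_verified]; R10 [eligible_tier1 ∧ tax_filed → over_18]. Adds address_verified, over_18.
Round 2: R2 [renewal_due ∧ address_verified → has_dependent]; R5 [address_verified ∧ tax_filed → age_verified]. Adds has_dependent, age_verified.
Round 3: R3 [age_verified ∧ exempt_fee → enrolled_program]. Adds enrolled_program.
Round 4: R6 [enrolled_program ∧ tax_filed → means_tested]. Adds means_tested.
Round 5: R7 [means_tested ∧ over_18 → adult_resident]. Adds adult_resident.
Round 6: R4 [adult_resident ∧ eligible_tier1 → income_below_cap]. Adds income_below_cap.

address_verified, adult_resident, age_verified, application_complete, case_approved, citizen, eligible_tier1, enrolled_program, exempt_fee, has_dependent, income_below_cap, means_tested, over_18, renewal_due, resident, tax_filed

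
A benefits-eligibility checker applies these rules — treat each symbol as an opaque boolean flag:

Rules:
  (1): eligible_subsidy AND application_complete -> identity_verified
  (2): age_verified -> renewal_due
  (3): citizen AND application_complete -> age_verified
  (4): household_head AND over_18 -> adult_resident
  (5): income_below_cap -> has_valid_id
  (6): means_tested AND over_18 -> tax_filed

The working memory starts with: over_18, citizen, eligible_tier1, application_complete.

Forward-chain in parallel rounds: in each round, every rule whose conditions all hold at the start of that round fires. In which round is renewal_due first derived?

2

Round 1: (3) [citizen AND application_complete -> age_verified]. Adds age_verified.
Round 2: (2) [age_verified -> renewal_due]. Adds renewal_due.
renewal_due first appears in round 2.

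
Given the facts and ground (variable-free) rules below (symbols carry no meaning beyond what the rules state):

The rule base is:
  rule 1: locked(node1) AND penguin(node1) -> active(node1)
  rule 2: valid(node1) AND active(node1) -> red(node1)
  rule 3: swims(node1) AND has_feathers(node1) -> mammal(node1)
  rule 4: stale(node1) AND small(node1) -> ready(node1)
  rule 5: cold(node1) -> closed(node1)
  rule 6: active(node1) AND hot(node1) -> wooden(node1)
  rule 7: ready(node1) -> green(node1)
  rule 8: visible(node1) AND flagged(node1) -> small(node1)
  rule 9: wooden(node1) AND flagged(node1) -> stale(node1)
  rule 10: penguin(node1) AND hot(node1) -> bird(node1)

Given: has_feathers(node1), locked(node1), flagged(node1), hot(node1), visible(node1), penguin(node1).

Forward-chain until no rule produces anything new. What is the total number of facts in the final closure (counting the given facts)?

13

[1] rule 1 [locked(node1) AND penguin(node1) -> active(node1)]; rule 8 [visible(node1) AND flagged(node1) -> small(node1)]; rule 10 [penguin(node1) AND hot(node1) -> bird(node1)]. ⇒ new: active(node1), small(node1), bird(node1).
[2] rule 6 [active(node1) AND hot(node1) -> wooden(node1)]. ⇒ new: wooden(node1).
[3] rule 9 [wooden(node1) AND flagged(node1) -> stale(node1)]. ⇒ new: stale(node1).
[4] rule 4 [stale(node1) AND small(node1) -> ready(node1)]. ⇒ new: ready(node1).
[5] rule 7 [ready(node1) -> green(node1)]. ⇒ new: green(node1).
Closure: {active(node1), bird(node1), flagged(node1), green(node1), has_feathers(node1), hot(node1), locked(node1), penguin(node1), ready(node1), small(node1), stale(node1), visible(node1), wooden(node1)} — 13 facts.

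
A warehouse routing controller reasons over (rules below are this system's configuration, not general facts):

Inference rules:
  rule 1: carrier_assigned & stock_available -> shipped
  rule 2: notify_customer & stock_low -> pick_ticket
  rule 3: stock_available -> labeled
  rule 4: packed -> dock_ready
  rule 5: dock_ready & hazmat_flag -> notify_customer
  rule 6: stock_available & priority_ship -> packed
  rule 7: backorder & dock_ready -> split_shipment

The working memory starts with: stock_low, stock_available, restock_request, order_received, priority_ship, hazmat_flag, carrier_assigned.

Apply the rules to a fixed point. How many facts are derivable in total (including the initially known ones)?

[1] rule 1 [carrier_assigned & stock_available -> shipped]; rule 3 [stock_available -> labeled]; rule 6 [stock_available & priority_ship -> packed]. ⇒ new: shipped, labeled, packed.
[2] rule 4 [packed -> dock_ready]. ⇒ new: dock_ready.
[3] rule 5 [dock_ready & hazmat_flag -> notify_customer]. ⇒ new: notify_customer.
[4] rule 2 [notify_customer & stock_low -> pick_ticket]. ⇒ new: pick_ticket.
Closure: {carrier_assigned, dock_ready, hazmat_flag, labeled, notify_customer, order_received, packed, pick_ticket, priority_ship, restock_request, shipped, stock_available, stock_low} — 13 facts.

13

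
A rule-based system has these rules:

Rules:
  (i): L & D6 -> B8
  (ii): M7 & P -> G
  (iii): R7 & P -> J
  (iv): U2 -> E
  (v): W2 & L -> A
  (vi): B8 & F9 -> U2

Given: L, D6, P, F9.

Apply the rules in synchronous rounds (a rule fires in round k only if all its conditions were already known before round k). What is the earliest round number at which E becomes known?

Round 1: (i) [L & D6 -> B8]. New: B8.
Round 2: (vi) [B8 & F9 -> U2]. New: U2.
Round 3: (iv) [U2 -> E]. New: E.
E first appears in round 3.

3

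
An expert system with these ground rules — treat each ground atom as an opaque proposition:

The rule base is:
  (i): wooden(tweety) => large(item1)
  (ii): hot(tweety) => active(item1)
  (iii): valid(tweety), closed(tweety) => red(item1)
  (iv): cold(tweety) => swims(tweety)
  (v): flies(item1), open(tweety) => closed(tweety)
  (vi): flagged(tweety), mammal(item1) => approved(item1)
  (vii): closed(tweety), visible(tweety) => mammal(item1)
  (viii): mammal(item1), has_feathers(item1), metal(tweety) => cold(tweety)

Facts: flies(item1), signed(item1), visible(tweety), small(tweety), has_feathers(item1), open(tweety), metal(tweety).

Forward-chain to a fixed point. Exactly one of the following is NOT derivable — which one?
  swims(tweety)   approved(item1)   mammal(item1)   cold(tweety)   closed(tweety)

Round 1 — (v), derive closed(tweety).
Round 2 — (vii), derive mammal(item1).
Round 3 — (viii), derive cold(tweety).
Round 4 — (iv), derive swims(tweety).
Derived: cold(tweety) (round 3), mammal(item1) (round 2), closed(tweety) (round 1), swims(tweety) (round 4). approved(item1) never appears in any round.

approved(item1)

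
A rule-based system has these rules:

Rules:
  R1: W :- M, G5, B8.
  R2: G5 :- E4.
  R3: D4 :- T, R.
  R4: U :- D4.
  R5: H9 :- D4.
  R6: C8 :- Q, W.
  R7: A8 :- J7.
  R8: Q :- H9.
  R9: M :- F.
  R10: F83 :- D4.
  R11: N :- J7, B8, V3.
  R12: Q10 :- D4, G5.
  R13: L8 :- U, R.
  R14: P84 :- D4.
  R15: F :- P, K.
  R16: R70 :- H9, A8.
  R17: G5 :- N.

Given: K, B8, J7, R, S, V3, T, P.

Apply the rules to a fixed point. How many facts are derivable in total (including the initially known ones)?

24

Round 1 fires R3, R7, R11, R15, giving D4, A8, N, F.
Round 2 fires R4, R5, R9, R10, R14, R17, giving U, H9, M, F83, P84, G5.
Round 3 fires R1, R8, R12, R13, R16, giving W, Q, Q10, L8, R70.
Round 4 fires R6, giving C8.
Closure: {A8, B8, C8, D4, F, F83, G5, H9, J7, K, L8, M, N, P, P84, Q, Q10, R, R70, S, T, U, V3, W} — 24 facts.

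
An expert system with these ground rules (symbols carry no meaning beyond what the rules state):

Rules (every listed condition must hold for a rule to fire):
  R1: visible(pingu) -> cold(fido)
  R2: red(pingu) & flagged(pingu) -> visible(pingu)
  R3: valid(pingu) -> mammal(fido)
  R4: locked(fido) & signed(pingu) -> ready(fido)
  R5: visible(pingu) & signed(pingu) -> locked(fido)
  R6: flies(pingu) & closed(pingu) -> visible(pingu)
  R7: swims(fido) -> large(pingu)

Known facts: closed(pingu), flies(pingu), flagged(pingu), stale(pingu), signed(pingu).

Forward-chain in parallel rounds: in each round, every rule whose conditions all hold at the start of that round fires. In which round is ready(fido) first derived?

Round 1 — R6, derive visible(pingu).
Round 2 — R1, R5, derive cold(fido), locked(fido).
Round 3 — R4, derive ready(fido).
ready(fido) first appears in round 3.

3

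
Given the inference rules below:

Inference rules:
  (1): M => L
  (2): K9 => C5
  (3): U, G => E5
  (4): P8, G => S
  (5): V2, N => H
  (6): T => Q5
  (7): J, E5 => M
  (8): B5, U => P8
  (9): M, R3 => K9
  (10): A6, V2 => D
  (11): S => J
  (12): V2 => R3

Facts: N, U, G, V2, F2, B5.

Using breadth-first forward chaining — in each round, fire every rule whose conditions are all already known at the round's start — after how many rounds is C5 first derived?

6

[1] (3) [U, G => E5]; (5) [V2, N => H]; (8) [B5, U => P8]; (12) [V2 => R3]. ⇒ new: E5, H, P8, R3.
[2] (4) [P8, G => S]. ⇒ new: S.
[3] (11) [S => J]. ⇒ new: J.
[4] (7) [J, E5 => M]. ⇒ new: M.
[5] (1) [M => L]; (9) [M, R3 => K9]. ⇒ new: L, K9.
[6] (2) [K9 => C5]. ⇒ new: C5.
C5 first appears in round 6.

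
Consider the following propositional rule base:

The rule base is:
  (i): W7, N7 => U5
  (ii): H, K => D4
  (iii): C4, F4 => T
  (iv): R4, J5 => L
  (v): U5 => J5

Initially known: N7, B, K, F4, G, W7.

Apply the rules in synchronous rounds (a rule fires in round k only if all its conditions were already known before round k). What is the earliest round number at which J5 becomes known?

2

Round 1: (i) [W7, N7 => U5]. New: U5.
Round 2: (v) [U5 => J5]. New: J5.
J5 first appears in round 2.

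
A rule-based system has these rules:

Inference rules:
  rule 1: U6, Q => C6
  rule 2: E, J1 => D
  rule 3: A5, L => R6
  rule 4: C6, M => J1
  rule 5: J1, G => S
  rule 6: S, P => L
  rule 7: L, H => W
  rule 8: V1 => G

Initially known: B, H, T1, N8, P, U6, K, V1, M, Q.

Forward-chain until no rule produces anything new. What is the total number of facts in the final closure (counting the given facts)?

16

[1] rule 1 [U6, Q => C6]; rule 8 [V1 => G]. ⇒ new: C6, G.
[2] rule 4 [C6, M => J1]. ⇒ new: J1.
[3] rule 5 [J1, G => S]. ⇒ new: S.
[4] rule 6 [S, P => L]. ⇒ new: L.
[5] rule 7 [L, H => W]. ⇒ new: W.
Closure: {B, C6, G, H, J1, K, L, M, N8, P, Q, S, T1, U6, V1, W} — 16 facts.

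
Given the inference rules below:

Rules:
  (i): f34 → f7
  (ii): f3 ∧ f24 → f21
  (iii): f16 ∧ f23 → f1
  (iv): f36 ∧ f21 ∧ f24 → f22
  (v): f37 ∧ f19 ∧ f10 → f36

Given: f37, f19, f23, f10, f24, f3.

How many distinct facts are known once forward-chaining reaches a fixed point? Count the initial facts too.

9

[1] (ii) [f3 ∧ f24 → f21]; (v) [f37 ∧ f19 ∧ f10 → f36]. ⇒ new: f21, f36.
[2] (iv) [f36 ∧ f21 ∧ f24 → f22]. ⇒ new: f22.
Closure: {f10, f19, f21, f22, f23, f24, f3, f36, f37} — 9 facts.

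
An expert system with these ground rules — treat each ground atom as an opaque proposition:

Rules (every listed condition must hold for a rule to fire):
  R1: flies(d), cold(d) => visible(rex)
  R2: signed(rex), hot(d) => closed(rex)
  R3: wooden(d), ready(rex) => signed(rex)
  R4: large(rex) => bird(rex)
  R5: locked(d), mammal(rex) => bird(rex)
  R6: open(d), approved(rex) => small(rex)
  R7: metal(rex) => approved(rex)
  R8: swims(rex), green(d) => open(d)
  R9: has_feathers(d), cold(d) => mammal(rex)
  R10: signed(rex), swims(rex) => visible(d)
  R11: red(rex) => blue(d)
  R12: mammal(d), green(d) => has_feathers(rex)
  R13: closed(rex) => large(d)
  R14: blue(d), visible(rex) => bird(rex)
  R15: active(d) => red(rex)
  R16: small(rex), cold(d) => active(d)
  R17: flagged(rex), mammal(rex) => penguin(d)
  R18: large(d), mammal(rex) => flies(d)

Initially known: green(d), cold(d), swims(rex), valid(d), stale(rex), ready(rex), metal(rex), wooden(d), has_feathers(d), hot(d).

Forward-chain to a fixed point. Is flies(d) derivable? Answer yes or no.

Round 1: R3 [wooden(d), ready(rex) => signed(rex)]; R7 [metal(rex) => approved(rex)]; R8 [swims(rex), green(d) => open(d)]; R9 [has_feathers(d), cold(d) => mammal(rex)]. Adds signed(rex), approved(rex), open(d), mammal(rex).
Round 2: R2 [signed(rex), hot(d) => closed(rex)]; R6 [open(d), approved(rex) => small(rex)]; R10 [signed(rex), swims(rex) => visible(d)]. Adds closed(rex), small(rex), visible(d).
Round 3: R13 [closed(rex) => large(d)]; R16 [small(rex), cold(d) => active(d)]. Adds large(d), active(d).
Round 4: R15 [active(d) => red(rex)]; R18 [large(d), mammal(rex) => flies(d)]. Adds red(rex), flies(d).
Round 5: R1 [flies(d), cold(d) => visible(rex)]; R11 [red(rex) => blue(d)]. Adds visible(rex), blue(d).
Round 6: R14 [blue(d), visible(rex) => bird(rex)]. Adds bird(rex).
flies(d) appears in round 4, so it is derivable.

yes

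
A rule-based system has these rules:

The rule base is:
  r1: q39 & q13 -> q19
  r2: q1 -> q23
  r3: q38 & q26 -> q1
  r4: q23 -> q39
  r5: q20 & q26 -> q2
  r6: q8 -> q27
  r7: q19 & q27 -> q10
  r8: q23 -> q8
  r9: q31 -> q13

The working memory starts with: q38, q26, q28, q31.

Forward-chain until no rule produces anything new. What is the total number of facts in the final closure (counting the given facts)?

[1] r3 [q38 & q26 -> q1]; r9 [q31 -> q13]. ⇒ new: q1, q13.
[2] r2 [q1 -> q23]. ⇒ new: q23.
[3] r4 [q23 -> q39]; r8 [q23 -> q8]. ⇒ new: q39, q8.
[4] r1 [q39 & q13 -> q19]; r6 [q8 -> q27]. ⇒ new: q19, q27.
[5] r7 [q19 & q27 -> q10]. ⇒ new: q10.
Closure: {q1, q10, q13, q19, q23, q26, q27, q28, q31, q38, q39, q8} — 12 facts.

12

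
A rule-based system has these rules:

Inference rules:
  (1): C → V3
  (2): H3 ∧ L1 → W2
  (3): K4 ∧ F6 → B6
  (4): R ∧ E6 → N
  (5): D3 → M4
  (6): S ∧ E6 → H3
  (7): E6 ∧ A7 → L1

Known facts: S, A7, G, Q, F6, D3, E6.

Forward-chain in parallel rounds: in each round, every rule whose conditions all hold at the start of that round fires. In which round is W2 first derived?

2

[1] (5) [D3 → M4]; (6) [S ∧ E6 → H3]; (7) [E6 ∧ A7 → L1]. ⇒ new: M4, H3, L1.
[2] (2) [H3 ∧ L1 → W2]. ⇒ new: W2.
W2 first appears in round 2.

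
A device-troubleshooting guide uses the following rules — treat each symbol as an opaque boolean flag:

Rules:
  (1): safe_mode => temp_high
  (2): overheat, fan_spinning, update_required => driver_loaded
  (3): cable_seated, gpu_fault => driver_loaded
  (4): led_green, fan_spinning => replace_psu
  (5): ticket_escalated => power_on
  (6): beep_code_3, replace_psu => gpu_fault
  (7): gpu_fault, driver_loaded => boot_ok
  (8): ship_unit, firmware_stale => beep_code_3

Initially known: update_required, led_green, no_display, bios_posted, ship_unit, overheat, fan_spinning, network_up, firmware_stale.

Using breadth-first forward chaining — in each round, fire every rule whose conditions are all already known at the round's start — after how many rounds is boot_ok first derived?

3

Round 1 — (2), (4), (8), derive driver_loaded, replace_psu, beep_code_3.
Round 2 — (6), derive gpu_fault.
Round 3 — (7), derive boot_ok.
boot_ok first appears in round 3.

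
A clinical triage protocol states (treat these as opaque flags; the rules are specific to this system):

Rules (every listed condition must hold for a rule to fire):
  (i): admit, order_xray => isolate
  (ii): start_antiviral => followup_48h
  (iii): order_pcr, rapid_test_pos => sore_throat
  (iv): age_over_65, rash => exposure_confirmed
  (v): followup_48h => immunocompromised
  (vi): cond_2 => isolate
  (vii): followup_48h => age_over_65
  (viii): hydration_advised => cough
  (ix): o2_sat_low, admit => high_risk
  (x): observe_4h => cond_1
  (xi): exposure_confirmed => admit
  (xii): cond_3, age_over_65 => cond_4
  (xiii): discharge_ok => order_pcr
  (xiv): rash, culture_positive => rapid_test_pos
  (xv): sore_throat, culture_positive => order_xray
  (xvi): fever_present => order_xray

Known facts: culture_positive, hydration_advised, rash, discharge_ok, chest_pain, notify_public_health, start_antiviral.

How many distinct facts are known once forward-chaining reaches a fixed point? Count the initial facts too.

[1] (ii) [start_antiviral => followup_48h]; (viii) [hydration_advised => cough]; (xiii) [discharge_ok => order_pcr]; (xiv) [rash, culture_positive => rapid_test_pos]. ⇒ new: followup_48h, cough, order_pcr, rapid_test_pos.
[2] (iii) [order_pcr, rapid_test_pos => sore_throat]; (v) [followup_48h => immunocompromised]; (vii) [followup_48h => age_over_65]. ⇒ new: sore_throat, immunocompromised, age_over_65.
[3] (iv) [age_over_65, rash => exposure_confirmed]; (xv) [sore_throat, culture_positive => order_xray]. ⇒ new: exposure_confirmed, order_xray.
[4] (xi) [exposure_confirmed => admit]. ⇒ new: admit.
[5] (i) [admit, order_xray => isolate]. ⇒ new: isolate.
Closure: {admit, age_over_65, chest_pain, cough, culture_positive, discharge_ok, exposure_confirmed, followup_48h, hydration_advised, immunocompromised, isolate, notify_public_health, order_pcr, order_xray, rapid_test_pos, rash, sore_throat, start_antiviral} — 18 facts.

18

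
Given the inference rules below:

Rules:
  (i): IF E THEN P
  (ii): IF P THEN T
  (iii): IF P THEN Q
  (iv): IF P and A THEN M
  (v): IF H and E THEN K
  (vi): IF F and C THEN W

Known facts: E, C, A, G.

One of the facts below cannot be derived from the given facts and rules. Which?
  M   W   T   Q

W

[1] (i) [IF E THEN P]. ⇒ new: P.
[2] (ii) [IF P THEN T]; (iii) [IF P THEN Q]; (iv) [IF P and A THEN M]. ⇒ new: T, Q, M.
Derived: M (round 2), T (round 2), Q (round 2). W never appears in any round.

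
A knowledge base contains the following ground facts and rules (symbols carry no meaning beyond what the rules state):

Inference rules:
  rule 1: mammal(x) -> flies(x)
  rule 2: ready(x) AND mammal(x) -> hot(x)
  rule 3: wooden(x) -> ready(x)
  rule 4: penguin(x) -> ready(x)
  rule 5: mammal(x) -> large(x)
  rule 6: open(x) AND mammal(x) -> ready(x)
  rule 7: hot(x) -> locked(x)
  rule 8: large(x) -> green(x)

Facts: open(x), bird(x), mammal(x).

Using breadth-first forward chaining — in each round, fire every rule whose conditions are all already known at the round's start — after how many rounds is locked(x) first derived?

3

Round 1: rule 1 [mammal(x) -> flies(x)]; rule 5 [mammal(x) -> large(x)]; rule 6 [open(x) AND mammal(x) -> ready(x)]. Adds flies(x), large(x), ready(x).
Round 2: rule 2 [ready(x) AND mammal(x) -> hot(x)]; rule 8 [large(x) -> green(x)]. Adds hot(x), green(x).
Round 3: rule 7 [hot(x) -> locked(x)]. Adds locked(x).
locked(x) first appears in round 3.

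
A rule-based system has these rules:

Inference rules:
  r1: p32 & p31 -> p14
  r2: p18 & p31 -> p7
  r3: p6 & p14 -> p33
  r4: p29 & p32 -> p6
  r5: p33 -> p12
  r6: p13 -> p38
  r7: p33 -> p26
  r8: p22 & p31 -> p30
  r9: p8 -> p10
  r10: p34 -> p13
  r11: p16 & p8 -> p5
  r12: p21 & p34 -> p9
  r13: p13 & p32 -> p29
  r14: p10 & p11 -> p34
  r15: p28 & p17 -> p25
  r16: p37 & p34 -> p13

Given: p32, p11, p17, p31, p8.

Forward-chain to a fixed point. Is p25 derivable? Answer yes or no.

no

[1] r1 [p32 & p31 -> p14]; r9 [p8 -> p10]. ⇒ new: p14, p10.
[2] r14 [p10 & p11 -> p34]. ⇒ new: p34.
[3] r10 [p34 -> p13]. ⇒ new: p13.
[4] r6 [p13 -> p38]; r13 [p13 & p32 -> p29]. ⇒ new: p38, p29.
[5] r4 [p29 & p32 -> p6]. ⇒ new: p6.
[6] r3 [p6 & p14 -> p33]. ⇒ new: p33.
[7] r5 [p33 -> p12]; r7 [p33 -> p26]. ⇒ new: p12, p26.
Fixed point reached. p25 is concluded only by r15; r15 needs p28 (never derived).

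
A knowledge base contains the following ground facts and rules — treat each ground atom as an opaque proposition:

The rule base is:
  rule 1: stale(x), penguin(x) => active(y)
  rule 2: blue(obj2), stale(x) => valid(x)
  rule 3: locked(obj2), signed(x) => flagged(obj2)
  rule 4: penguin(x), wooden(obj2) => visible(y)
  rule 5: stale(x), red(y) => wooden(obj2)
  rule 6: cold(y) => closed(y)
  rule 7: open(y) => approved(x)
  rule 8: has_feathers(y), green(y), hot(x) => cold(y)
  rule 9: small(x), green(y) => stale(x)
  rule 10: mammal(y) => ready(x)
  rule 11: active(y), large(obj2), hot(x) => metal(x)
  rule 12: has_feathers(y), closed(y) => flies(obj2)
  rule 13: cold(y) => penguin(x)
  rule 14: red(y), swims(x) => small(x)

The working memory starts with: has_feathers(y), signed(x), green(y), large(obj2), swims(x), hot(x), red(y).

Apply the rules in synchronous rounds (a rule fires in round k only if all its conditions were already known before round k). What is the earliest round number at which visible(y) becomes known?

Round 1 fires rule 8, rule 14, giving cold(y), small(x).
Round 2 fires rule 6, rule 9, rule 13, giving closed(y), stale(x), penguin(x).
Round 3 fires rule 1, rule 5, rule 12, giving active(y), wooden(obj2), flies(obj2).
Round 4 fires rule 4, rule 11, giving visible(y), metal(x).
visible(y) first appears in round 4.

4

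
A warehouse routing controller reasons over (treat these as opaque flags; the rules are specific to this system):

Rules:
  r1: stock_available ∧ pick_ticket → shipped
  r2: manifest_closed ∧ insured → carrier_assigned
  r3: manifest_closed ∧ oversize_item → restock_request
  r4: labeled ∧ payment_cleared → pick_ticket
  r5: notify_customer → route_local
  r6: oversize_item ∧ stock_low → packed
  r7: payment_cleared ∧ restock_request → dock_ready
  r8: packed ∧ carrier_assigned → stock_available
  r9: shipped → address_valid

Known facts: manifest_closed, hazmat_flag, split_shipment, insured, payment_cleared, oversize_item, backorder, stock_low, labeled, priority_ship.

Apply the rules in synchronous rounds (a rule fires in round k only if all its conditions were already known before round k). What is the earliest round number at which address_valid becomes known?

Round 1: r2 [manifest_closed ∧ insured → carrier_assigned]; r3 [manifest_closed ∧ oversize_item → restock_request]; r4 [labeled ∧ payment_cleared → pick_ticket]; r6 [oversize_item ∧ stock_low → packed]. Adds carrier_assigned, restock_request, pick_ticket, packed.
Round 2: r7 [payment_cleared ∧ restock_request → dock_ready]; r8 [packed ∧ carrier_assigned → stock_available]. Adds dock_ready, stock_available.
Round 3: r1 [stock_available ∧ pick_ticket → shipped]. Adds shipped.
Round 4: r9 [shipped → address_valid]. Adds address_valid.
address_valid first appears in round 4.

4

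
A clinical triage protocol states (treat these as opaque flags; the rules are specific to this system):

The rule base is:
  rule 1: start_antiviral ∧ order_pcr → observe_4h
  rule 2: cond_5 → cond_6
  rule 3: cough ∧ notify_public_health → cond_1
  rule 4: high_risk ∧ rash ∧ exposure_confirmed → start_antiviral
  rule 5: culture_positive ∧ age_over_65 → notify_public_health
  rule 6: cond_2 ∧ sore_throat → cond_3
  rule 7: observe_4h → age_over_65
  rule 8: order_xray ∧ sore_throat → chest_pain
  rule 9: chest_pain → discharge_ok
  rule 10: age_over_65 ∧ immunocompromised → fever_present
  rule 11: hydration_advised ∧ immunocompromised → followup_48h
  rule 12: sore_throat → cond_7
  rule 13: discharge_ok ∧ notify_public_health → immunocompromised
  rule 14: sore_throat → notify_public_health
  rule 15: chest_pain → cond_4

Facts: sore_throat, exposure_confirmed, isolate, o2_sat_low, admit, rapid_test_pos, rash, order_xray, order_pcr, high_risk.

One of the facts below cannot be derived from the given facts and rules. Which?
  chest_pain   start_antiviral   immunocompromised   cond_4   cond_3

Round 1 fires rule 4, rule 8, rule 12, rule 14, giving start_antiviral, chest_pain, cond_7, notify_public_health.
Round 2 fires rule 1, rule 9, rule 15, giving observe_4h, discharge_ok, cond_4.
Round 3 fires rule 7, rule 13, giving age_over_65, immunocompromised.
Round 4 fires rule 10, giving fever_present.
Derived: immunocompromised (round 3), cond_4 (round 2), chest_pain (round 1), start_antiviral (round 1). cond_3 never appears in any round.

cond_3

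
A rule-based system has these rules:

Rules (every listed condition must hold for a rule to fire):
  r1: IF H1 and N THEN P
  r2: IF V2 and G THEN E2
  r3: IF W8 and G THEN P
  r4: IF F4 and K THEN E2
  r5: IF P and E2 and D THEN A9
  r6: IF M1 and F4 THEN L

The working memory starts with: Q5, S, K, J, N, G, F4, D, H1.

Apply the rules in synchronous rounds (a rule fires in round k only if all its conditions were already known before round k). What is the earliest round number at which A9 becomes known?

Round 1 — r1, r4, derive P, E2.
Round 2 — r5, derive A9.
A9 first appears in round 2.

2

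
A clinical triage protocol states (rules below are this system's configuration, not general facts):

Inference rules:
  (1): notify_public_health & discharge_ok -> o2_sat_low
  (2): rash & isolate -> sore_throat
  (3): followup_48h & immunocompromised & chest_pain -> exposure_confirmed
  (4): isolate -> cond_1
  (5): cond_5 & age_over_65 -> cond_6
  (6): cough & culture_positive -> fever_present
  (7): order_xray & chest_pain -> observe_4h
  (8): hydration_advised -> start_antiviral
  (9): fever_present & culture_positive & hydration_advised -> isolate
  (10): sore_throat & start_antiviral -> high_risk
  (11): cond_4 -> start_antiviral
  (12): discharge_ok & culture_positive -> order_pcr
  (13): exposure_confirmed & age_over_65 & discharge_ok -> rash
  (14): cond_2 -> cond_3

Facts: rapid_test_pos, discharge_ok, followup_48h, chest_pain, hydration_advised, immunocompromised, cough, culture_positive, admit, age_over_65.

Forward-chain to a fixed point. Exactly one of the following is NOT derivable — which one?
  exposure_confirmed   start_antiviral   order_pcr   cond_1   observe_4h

observe_4h

Round 1: (3) [followup_48h & immunocompromised & chest_pain -> exposure_confirmed]; (6) [cough & culture_positive -> fever_present]; (8) [hydration_advised -> start_antiviral]; (12) [discharge_ok & culture_positive -> order_pcr]. New: exposure_confirmed, fever_present, start_antiviral, order_pcr.
Round 2: (9) [fever_present & culture_positive & hydration_advised -> isolate]; (13) [exposure_confirmed & age_over_65 & discharge_ok -> rash]. New: isolate, rash.
Round 3: (2) [rash & isolate -> sore_throat]; (4) [isolate -> cond_1]. New: sore_throat, cond_1.
Round 4: (10) [sore_throat & start_antiviral -> high_risk]. New: high_risk.
Derived: order_pcr (round 1), start_antiviral (round 1), exposure_confirmed (round 1), cond_1 (round 3). observe_4h never appears in any round.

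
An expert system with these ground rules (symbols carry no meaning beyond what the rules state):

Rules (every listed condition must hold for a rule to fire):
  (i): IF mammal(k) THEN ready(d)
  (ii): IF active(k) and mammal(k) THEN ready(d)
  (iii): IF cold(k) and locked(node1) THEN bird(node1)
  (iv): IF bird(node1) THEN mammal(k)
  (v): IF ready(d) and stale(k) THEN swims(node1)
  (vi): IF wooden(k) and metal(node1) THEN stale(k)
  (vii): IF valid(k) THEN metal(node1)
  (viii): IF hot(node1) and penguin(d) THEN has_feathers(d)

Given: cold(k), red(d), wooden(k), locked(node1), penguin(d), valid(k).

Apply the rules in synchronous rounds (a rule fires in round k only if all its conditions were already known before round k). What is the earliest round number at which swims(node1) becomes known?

4

Round 1 fires (iii), (vii), giving bird(node1), metal(node1).
Round 2 fires (iv), (vi), giving mammal(k), stale(k).
Round 3 fires (i), giving ready(d).
Round 4 fires (v), giving swims(node1).
swims(node1) first appears in round 4.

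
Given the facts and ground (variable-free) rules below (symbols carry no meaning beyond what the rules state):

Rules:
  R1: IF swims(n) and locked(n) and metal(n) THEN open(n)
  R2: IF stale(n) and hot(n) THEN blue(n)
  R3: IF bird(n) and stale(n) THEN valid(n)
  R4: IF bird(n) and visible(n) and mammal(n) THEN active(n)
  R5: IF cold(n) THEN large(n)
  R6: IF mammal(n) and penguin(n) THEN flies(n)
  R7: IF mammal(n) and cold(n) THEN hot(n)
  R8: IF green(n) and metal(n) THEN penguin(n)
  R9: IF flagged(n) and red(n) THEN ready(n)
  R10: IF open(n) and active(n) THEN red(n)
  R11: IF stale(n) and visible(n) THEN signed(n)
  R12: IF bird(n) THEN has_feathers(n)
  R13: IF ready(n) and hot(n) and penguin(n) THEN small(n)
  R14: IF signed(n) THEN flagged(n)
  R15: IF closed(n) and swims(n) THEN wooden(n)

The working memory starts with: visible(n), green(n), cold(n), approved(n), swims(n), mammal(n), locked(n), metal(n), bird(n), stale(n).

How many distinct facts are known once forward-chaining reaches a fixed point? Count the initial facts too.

24

[1] R1 [IF swims(n) and locked(n) and metal(n) THEN open(n)]; R3 [IF bird(n) and stale(n) THEN valid(n)]; R4 [IF bird(n) and visible(n) and mammal(n) THEN active(n)]; R5 [IF cold(n) THEN large(n)]; R7 [IF mammal(n) and cold(n) THEN hot(n)]; R8 [IF green(n) and metal(n) THEN penguin(n)]; R11 [IF stale(n) and visible(n) THEN signed(n)]; R12 [IF bird(n) THEN has_feathers(n)]. ⇒ new: open(n), valid(n), active(n), large(n), hot(n), penguin(n), signed(n), has_feathers(n).
[2] R2 [IF stale(n) and hot(n) THEN blue(n)]; R6 [IF mammal(n) and penguin(n) THEN flies(n)]; R10 [IF open(n) and active(n) THEN red(n)]; R14 [IF signed(n) THEN flagged(n)]. ⇒ new: blue(n), flies(n), red(n), flagged(n).
[3] R9 [IF flagged(n) and red(n) THEN ready(n)]. ⇒ new: ready(n).
[4] R13 [IF ready(n) and hot(n) and penguin(n) THEN small(n)]. ⇒ new: small(n).
Closure: {active(n), approved(n), bird(n), blue(n), cold(n), flagged(n), flies(n), green(n), has_feathers(n), hot(n), large(n), locked(n), mammal(n), metal(n), open(n), penguin(n), ready(n), red(n), signed(n), small(n), stale(n), swims(n), valid(n), visible(n)} — 24 facts.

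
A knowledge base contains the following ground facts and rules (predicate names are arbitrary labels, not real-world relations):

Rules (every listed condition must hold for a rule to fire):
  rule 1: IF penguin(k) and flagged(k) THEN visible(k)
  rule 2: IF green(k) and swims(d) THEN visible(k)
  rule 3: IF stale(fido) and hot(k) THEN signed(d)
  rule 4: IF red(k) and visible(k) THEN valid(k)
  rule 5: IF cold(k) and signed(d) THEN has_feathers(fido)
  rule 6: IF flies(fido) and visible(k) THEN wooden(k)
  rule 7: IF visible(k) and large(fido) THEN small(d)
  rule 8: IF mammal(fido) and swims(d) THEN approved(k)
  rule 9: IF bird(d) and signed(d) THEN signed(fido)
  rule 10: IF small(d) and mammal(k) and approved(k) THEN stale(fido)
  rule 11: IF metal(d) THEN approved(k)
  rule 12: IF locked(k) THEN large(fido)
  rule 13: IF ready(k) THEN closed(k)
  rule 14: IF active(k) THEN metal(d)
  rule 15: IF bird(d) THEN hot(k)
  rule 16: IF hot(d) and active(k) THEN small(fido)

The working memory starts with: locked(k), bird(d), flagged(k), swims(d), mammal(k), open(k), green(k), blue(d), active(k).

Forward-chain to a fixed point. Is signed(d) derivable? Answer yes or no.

yes

Round 1: rule 2 [IF green(k) and swims(d) THEN visible(k)]; rule 12 [IF locked(k) THEN large(fido)]; rule 14 [IF active(k) THEN metal(d)]; rule 15 [IF bird(d) THEN hot(k)]. Adds visible(k), large(fido), metal(d), hot(k).
Round 2: rule 7 [IF visible(k) and large(fido) THEN small(d)]; rule 11 [IF metal(d) THEN approved(k)]. Adds small(d), approved(k).
Round 3: rule 10 [IF small(d) and mammal(k) and approved(k) THEN stale(fido)]. Adds stale(fido).
Round 4: rule 3 [IF stale(fido) and hot(k) THEN signed(d)]. Adds signed(d).
Round 5: rule 9 [IF bird(d) and signed(d) THEN signed(fido)]. Adds signed(fido).
signed(d) appears in round 4, so it is derivable.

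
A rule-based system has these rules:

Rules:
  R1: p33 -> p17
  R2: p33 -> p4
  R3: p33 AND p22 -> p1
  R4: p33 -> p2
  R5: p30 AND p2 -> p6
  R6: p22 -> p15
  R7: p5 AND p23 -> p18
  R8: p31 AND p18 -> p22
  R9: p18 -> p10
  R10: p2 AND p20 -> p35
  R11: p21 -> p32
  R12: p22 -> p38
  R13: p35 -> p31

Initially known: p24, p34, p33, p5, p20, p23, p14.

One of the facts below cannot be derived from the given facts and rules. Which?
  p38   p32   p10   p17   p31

p32

[1] R1 [p33 -> p17]; R2 [p33 -> p4]; R4 [p33 -> p2]; R7 [p5 AND p23 -> p18]. ⇒ new: p17, p4, p2, p18.
[2] R9 [p18 -> p10]; R10 [p2 AND p20 -> p35]. ⇒ new: p10, p35.
[3] R13 [p35 -> p31]. ⇒ new: p31.
[4] R8 [p31 AND p18 -> p22]. ⇒ new: p22.
[5] R3 [p33 AND p22 -> p1]; R6 [p22 -> p15]; R12 [p22 -> p38]. ⇒ new: p1, p15, p38.
Derived: p31 (round 3), p17 (round 1), p10 (round 2), p38 (round 5). p32 never appears in any round.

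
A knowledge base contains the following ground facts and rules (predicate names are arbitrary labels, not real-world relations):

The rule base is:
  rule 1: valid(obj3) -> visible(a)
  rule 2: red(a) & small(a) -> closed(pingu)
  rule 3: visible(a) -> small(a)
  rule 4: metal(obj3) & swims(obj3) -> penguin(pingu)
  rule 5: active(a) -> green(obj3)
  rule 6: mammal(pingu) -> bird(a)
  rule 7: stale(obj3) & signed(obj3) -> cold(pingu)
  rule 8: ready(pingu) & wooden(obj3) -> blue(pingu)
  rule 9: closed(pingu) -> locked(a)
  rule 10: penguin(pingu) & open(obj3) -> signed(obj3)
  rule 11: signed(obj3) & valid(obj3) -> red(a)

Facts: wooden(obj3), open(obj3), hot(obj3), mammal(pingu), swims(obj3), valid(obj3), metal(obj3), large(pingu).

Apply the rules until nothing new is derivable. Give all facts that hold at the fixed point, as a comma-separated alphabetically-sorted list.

bird(a), closed(pingu), hot(obj3), large(pingu), locked(a), mammal(pingu), metal(obj3), open(obj3), penguin(pingu), red(a), signed(obj3), small(a), swims(obj3), valid(obj3), visible(a), wooden(obj3)

Round 1: rule 1 [valid(obj3) -> visible(a)]; rule 4 [metal(obj3) & swims(obj3) -> penguin(pingu)]; rule 6 [mammal(pingu) -> bird(a)]. Adds visible(a), penguin(pingu), bird(a).
Round 2: rule 3 [visible(a) -> small(a)]; rule 10 [penguin(pingu) & open(obj3) -> signed(obj3)]. Adds small(a), signed(obj3).
Round 3: rule 11 [signed(obj3) & valid(obj3) -> red(a)]. Adds red(a).
Round 4: rule 2 [red(a) & small(a) -> closed(pingu)]. Adds closed(pingu).
Round 5: rule 9 [closed(pingu) -> locked(a)]. Adds locked(a).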